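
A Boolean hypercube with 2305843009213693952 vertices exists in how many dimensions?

The n-cube has 2^n vertices, and 2305843009213693952 = 2^61, so n = 61.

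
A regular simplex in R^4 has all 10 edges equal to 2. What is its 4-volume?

V_4 = √(5) · 2^4 / (4! · 2^(4/2)) ≈ 0.372678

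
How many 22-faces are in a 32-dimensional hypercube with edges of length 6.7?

f_22(32-cube) = (32 choose 22) · 2^10 = 66060533760.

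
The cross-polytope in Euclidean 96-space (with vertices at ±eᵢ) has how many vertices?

Number of vertices = 2n = 192.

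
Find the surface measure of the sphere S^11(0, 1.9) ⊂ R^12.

S = n·V_n(r)/r = 12·V_12(1.9)/1.9 (volume-to-surface relation), giving 18665.4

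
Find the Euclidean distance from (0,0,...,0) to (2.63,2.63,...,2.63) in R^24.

The space diagonal of an n-cube of side s is s√n. Here 2.63·√24 ≈ 12.8843.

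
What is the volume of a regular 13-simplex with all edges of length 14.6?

For a regular n-simplex with edge a, V = (a^n / n!)·√((n+1)/2^n). With a=14.6, n=13: V ≈ 9092.34.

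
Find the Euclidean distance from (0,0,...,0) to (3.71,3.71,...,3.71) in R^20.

The space diagonal of an n-cube of side s is s√n. Here 3.71·√20 ≈ 16.5916.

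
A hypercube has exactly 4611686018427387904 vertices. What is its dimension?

n = log_2(4611686018427387904) = 62.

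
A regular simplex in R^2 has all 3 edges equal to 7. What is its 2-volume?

Area = (√3/4) · 7² = 21.2176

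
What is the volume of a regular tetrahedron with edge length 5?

Volume = (√2/12) · 5³ = 14.7314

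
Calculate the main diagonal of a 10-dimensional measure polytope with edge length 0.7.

Diagonal = √10 · 0.7 ≈ 2.21359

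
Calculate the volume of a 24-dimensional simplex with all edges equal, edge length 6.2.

V = (6.2^24 / 24!) · √((24+1) / 2^24) ≈ 2.04788e-08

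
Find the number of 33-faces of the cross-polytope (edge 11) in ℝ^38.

An n-cross-polytope has 2^(k+1)·C(n,k+1) k-faces. Here 2^34·C(38,34) = 17179869184·73815 = 1268132043816960.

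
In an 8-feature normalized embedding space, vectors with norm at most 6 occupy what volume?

V = 69984·π^4 ≈ 6.81708e+06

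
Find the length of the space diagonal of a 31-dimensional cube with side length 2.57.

The space diagonal of an n-cube of side s is s√n. Here 2.57·√31 ≈ 14.3092.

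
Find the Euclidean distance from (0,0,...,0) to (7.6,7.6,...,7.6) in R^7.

The space diagonal of an n-cube of side s is s√n. Here 7.6·√7 ≈ 20.1077.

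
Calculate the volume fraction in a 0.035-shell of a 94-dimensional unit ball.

V(inner)/V(outer) = ((1-0.035)/1)^94 ≈ 0.03512, so the shell fraction is 0.964879.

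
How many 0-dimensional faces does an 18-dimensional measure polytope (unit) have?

Choose 0 of 18 axes to span the face (C(18,0) = 1 way), then fix each of the remaining 18 coordinates at one of its two extreme values (2^18 = 262144 ways): 1·262144 = 262144.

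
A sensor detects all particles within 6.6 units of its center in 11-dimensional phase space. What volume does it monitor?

The n-ball volume is π^(n/2)·r^n/Γ(n/2+1). With n=11, r=6.6: V ≈ 1.95024e+09.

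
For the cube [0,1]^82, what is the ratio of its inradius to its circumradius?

r_in = 1/2 (half the side); r_out = 1√82/2 (half the diagonal). Ratio = 1/√82 ≈ 0.110432.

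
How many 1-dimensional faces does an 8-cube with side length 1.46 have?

An n-cube has C(n,k)·2^(n-k) k-faces. Here C(8,1)·2^7 = 8·128 = 1024.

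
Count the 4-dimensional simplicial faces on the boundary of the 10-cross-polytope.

Each 4-face is the convex hull of 5 vertices, one chosen as ±e_i from each of 5 distinct axes: 2^5·C(10,5) = 8064.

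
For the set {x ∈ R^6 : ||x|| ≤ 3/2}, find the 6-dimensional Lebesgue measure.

Volume = π^{6/2}·(3/2)^6/Γ(4) = 243·π^3/128 ≈ 58.8635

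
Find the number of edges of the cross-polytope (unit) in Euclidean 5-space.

Each 1-face is the convex hull of 2 vertices, one chosen as ±e_i from each of 2 distinct axes: 2^2·C(5,2) = 40.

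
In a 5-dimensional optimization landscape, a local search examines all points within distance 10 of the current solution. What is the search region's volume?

V = 160000·π^2/3 ≈ 526379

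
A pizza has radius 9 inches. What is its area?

The n-ball volume is π^(n/2)·r^n/Γ(n/2+1). With n=2, r=9: V = 81·π ≈ 254.469.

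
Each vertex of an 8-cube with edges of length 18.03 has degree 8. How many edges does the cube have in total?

Each of the 2^8 = 256 vertices has degree 8; total edges = 8·2^8/2 = 1024.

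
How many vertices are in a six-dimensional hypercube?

Choose 0 of 6 axes to span the face (C(6,0) = 1 way), then fix each of the remaining 6 coordinates at one of its two extreme values (2^6 = 64 ways): 1·64 = 64.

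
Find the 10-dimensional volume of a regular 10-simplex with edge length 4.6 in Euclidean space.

V_10 = √(11) · 4.6^10 / (10! · 2^(10/2)) ≈ 0.121161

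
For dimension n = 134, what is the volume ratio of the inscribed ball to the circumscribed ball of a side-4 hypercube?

Volume scales as r^n, and r_in/r_out = 1/√134, giving (1/√134)^134 ≈ 3.04774e-143.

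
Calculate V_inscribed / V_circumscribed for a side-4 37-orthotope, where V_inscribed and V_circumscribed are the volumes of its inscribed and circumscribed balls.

V_in / V_out = (r_in/r_out)^37 = (1/√37)^37 = 37^(-37/2) ≈ 9.73348e-30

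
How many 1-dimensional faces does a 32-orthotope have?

Number of 1-faces = C(32,1) · 2^(32-1) = 32 · 2147483648 = 68719476736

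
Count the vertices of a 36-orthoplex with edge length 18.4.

The 36-dimensional cross-polytope has 2n = 2·36 = 72 vertices.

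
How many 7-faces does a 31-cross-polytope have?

Each 7-face is the convex hull of 8 vertices, one chosen as ±e_i from each of 8 distinct axes: 2^8·C(31,8) = 2019513600.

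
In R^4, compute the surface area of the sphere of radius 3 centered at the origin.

S = n·V_n(r)/r = 4·V_4(3)/3 (volume-to-surface relation), giving 54·π^2 ≈ 532.959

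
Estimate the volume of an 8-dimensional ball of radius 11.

The n-ball volume is π^(n/2)·r^n/Γ(n/2+1). With n=8, r=11: V = 214358881·π^4/24 ≈ 8.70021e+08.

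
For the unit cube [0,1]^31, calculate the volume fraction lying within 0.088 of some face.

Shell fraction = 1 - (1-0.176)^31 ≈ 0.997524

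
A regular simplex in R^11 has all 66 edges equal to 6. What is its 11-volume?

V = (6^11 / 11!) · √((11+1) / 2^11) ≈ 0.695719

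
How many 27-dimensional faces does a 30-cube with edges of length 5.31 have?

An n-cube has C(n,k)·2^(n-k) k-faces. Here C(30,27)·2^3 = 4060·8 = 32480.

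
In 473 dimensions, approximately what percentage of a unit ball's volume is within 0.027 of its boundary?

1 - (1-0.027)^473 ≈ 0.9999976156 ≈ 99.999762%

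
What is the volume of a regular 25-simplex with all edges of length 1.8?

Volume = 1.8^25 · √(26/2^25) / 25! ≈ 1.36703e-22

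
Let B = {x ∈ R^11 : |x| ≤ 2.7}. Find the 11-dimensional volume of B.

V_11(2.7) = π^(11/2) · (2.7)^11 / Γ(11/2 + 1) ≈ 104738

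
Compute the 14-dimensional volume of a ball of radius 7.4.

The n-ball volume is π^(n/2)·r^n/Γ(n/2+1). With n=14, r=7.4: V ≈ 8.84836e+11.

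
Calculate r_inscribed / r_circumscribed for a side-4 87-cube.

r_in / r_out = (4/2) / (4√87/2) = 1/√87 ≈ 0.107211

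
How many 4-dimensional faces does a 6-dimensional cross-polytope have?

Each 4-face is the convex hull of 5 vertices, one chosen as ±e_i from each of 5 distinct axes: 2^5·C(6,5) = 192.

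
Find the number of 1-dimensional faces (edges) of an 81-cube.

The 81-cube has n·2^(n-1) = 81·2^80 = 81·1208925819614629174706176 = 97922991388784963151200256 edges.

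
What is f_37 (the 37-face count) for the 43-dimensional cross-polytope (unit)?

Number of 37-faces = 2^(37+1) · C(43,37+1) = 274877906944 · 962598 = 264596923468480512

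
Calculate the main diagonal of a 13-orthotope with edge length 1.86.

Diagonal = √13 · 1.86 ≈ 6.70633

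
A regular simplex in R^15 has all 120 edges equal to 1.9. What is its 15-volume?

Volume = 1.9^15 · √(16/2^15) / 15! ≈ 2.56531e-10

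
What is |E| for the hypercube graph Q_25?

Number of 1-faces = C(25,1)·2^(25-1) = 25·16777216 = 419430400.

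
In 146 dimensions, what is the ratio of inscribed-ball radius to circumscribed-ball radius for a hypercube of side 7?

r_in = 7/2 (half the side); r_out = 7√146/2 (half the diagonal). Ratio = 1/√146 ≈ 0.0827606.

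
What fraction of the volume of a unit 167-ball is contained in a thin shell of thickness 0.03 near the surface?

1 - (1-0.03)^167 ≈ 0.993822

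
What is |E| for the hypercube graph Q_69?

An n-cube has n·2^(n-1) edges. With n = 69: 69·295147905179352825856 = 20365205457375344984064.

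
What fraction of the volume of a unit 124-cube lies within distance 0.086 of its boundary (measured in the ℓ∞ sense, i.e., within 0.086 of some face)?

The inner cube has side 1-2·0.086 = 0.828 and volume (0.828)^124 ≈ 6.851e-11, so the shell holds 1 - 6.851e-11 of the volume.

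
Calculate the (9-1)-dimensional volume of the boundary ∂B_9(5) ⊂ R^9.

The surface area of an n-ball is 2π^(n/2) r^(n-1) / Γ(n/2). For n=9, r=5: 2500000·π^4/21 ≈ 1.15963e+07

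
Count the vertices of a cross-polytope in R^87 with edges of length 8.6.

Number of vertices = 2n = 174.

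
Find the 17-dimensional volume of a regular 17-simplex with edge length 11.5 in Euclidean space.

V_17 = √(18) · 11.5^17 / (17! · 2^(17/2)) ≈ 35.4549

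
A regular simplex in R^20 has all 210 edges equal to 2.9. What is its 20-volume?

Volume = 2.9^20 · √(21/2^20) / 20! ≈ 3.2557e-12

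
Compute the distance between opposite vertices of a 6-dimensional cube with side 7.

d = √(7² + 7² + ... + 7²) [6 terms] = √(6·7²) = 7√6 ≈ 17.1464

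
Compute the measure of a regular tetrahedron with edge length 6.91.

Volume = (√2/12) · 6.91³ = 38.8837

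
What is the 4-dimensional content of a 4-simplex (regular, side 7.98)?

Volume = 7.98^4 · √(5/2^4) / 4! ≈ 94.4551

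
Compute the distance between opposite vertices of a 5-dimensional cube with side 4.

Diagonal = √5 · 4 ≈ 8.94427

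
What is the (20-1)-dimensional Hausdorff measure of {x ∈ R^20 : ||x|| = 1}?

S = n·V_n(r)/r = 20·V_20(1)/1 (volume-to-surface relation), giving π^10/181440 ≈ 0.516138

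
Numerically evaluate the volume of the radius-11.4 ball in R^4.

The n-ball volume is π^(n/2)·r^n/Γ(n/2+1). With n=4, r=11.4: V ≈ 83346.8.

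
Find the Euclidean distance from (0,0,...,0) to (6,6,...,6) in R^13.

||(6,6,...,6)|| = √(13)·6 ≈ 21.6333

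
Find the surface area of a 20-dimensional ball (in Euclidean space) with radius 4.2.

S_20(4.2) = 2·π^(20/2)·(4.2)^19 / Γ(20/2) ≈ 3.58511e+11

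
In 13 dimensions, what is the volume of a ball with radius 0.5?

Volume = π^{13/2}·(0.5)^13/Γ(15/2) = π^6/8648640 ≈ 0.000111161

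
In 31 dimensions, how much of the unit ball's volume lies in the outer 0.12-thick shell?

V(inner)/V(outer) = ((1-0.12)/1)^31 ≈ 0.01901, so the shell fraction is 0.980991.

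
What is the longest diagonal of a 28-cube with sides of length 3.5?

||(3.5,3.5,...,3.5)|| = √(28)·3.5 ≈ 18.5203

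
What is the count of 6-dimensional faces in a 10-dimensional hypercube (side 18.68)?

f_6(10-cube) = (10 choose 6) · 2^4 = 3360.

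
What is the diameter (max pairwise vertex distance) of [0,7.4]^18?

Diagonal = √18 · 7.4 ≈ 31.3955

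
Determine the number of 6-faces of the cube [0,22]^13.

f_6(13-cube) = (13 choose 6) · 2^7 = 219648.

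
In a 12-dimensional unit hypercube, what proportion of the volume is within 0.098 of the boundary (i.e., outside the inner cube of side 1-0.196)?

Shell fraction = 1 - (1-0.196)^12 ≈ 0.927042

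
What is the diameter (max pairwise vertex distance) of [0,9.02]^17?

d = √(9.02² + 9.02² + ... + 9.02²) [17 terms] = √(17·9.02²) = 9.02√17 ≈ 37.1904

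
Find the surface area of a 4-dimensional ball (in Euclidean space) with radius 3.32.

|∂B_4(3.32)| ≈ 722.344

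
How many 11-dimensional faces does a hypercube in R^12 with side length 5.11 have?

f_11(12-cube) = (12 choose 11) · 2^1 = 24.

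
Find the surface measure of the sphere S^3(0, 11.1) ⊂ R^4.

S = n·V_n(r)/r = 4·V_4(11.1)/11.1 (volume-to-surface relation), giving 26996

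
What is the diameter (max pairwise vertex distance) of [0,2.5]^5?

||(2.5,2.5,...,2.5)|| = √(5)·2.5 ≈ 5.59017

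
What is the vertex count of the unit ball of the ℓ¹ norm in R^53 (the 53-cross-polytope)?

Number of vertices = 2n = 106.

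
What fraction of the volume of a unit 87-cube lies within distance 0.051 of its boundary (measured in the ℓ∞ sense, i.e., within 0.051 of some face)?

1 - (1 - 2·0.051)^87 = 1 - 0.898^87 ≈ 0.999914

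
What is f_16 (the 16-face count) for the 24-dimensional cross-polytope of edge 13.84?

Number of 16-faces = 2^(16+1) · C(24,16+1) = 131072 · 346104 = 45364543488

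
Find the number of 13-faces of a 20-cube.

An n-cube has C(n,k)·2^(n-k) k-faces. Here C(20,13)·2^7 = 77520·128 = 9922560.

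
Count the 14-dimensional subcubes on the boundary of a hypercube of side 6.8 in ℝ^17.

Number of 14-faces = C(17,14) · 2^(17-14) = 680 · 8 = 5440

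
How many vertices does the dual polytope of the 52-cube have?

The 52-dimensional cross-polytope has 2n = 2·52 = 104 vertices.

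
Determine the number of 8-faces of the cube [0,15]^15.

Number of 8-faces = C(15,8) · 2^(15-8) = 6435 · 128 = 823680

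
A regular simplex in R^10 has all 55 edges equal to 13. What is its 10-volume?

V_10 = √(11) · 13^10 / (10! · 2^(10/2)) ≈ 3937.47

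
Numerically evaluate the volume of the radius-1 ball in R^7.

V_7(1) = π^(7/2) · (1)^7 / Γ(7/2 + 1) = 16·π^3/105 ≈ 4.72477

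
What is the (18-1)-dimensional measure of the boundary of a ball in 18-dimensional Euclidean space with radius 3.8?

S = n·V_n(r)/r = 18·V_18(3.8)/3.8 (volume-to-surface relation), giving 1.06213e+10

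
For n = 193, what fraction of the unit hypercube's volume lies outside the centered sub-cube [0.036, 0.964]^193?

The inner cube has side 1-2·0.036 = 0.928 and volume (0.928)^193 ≈ 5.455e-07, so the shell holds 0.9999994545 of the volume.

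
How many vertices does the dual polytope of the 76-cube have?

The 76-dimensional cross-polytope has 2n = 2·76 = 152 vertices.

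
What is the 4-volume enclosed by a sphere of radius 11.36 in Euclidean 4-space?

V_4(11.36) = π^(4/2) · (11.36)^4 / Γ(4/2 + 1) ≈ 82183.2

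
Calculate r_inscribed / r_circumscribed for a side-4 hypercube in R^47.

r_in / r_out = (4/2) / (4√47/2) = 1/√47 ≈ 0.145865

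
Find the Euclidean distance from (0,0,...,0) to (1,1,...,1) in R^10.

The space diagonal of an n-cube of side s is s√n. Here 1·√10 ≈ 3.16228.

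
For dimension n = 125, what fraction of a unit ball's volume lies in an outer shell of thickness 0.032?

1 - (1-0.032)^125 ≈ 0.982844 ≈ 98.28%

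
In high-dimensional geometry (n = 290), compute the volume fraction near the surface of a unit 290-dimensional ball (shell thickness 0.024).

1 - (1-0.024)^290 ≈ 0.999128 ≈ 99.91%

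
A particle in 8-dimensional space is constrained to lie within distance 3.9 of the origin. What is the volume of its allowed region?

The n-ball volume is π^(n/2)·r^n/Γ(n/2+1). With n=8, r=3.9: V ≈ 217223.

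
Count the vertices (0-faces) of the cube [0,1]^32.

An n-cube has 2^n vertices; for n = 32 that is 2^32 = 4294967296.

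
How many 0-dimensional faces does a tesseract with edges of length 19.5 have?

Number of 0-faces = C(4,0) · 2^(4-0) = 1 · 16 = 16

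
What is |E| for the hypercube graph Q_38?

The 38-cube has n·2^(n-1) = 38·2^37 = 38·137438953472 = 5222680231936 edges.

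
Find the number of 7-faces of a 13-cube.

Choose 7 of 13 axes to span the face (C(13,7) = 1716 ways), then fix each of the remaining 6 coordinates at one of its two extreme values (2^6 = 64 ways): 1716·64 = 109824.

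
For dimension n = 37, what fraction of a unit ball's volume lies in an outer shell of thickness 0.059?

1 - (1-0.059)^37 ≈ 0.894606 ≈ 89.46%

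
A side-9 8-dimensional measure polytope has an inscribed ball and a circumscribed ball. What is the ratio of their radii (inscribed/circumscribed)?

r_in / r_out = (9/2) / (9√8/2) = 1/√8 ≈ 0.353553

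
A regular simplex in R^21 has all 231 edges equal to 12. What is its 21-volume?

V = (12^21 / 21!) · √((21+1) / 2^21) ≈ 2.91648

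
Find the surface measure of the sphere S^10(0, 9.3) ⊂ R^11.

|∂B_11(9.3)| ≈ 1.00306e+11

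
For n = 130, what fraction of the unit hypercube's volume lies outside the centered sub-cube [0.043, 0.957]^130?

1 - (1 - 2·0.043)^130 = 1 - 0.914^130 ≈ 0.999992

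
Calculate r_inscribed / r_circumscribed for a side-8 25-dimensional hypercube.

For an n-cube of any side s, the inradius is s/2 and the circumradius is s√n/2, so the ratio is 1/√25 ≈ 0.2.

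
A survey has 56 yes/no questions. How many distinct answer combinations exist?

Number of vertices = 2^56 = 72057594037927936.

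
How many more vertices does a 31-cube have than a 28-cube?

The 31-cube has 2^31 = 2147483648 vertices. The 28-cube has 2^28 = 268435456 vertices. Difference: 2147483648 - 268435456 = 1879048192.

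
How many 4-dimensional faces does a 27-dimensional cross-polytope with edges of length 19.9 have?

Number of 4-faces = 2^(4+1) · C(27,4+1) = 32 · 80730 = 2583360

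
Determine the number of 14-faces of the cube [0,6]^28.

An n-cube has C(n,k)·2^(n-k) k-faces. Here C(28,14)·2^14 = 40116600·16384 = 657270374400.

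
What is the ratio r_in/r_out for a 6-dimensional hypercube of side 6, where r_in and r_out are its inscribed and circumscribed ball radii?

r_in / r_out = (6/2) / (6√6/2) = 1/√6 ≈ 0.408248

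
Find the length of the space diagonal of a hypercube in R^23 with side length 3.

||(3,3,...,3)|| = √(23)·3 ≈ 14.3875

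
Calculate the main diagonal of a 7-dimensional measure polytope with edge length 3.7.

Diagonal = √7 · 3.7 ≈ 9.78928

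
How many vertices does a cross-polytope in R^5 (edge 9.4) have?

An n-cross-polytope has 2^(k+1)·C(n,k+1) k-faces. Here 2^1·C(5,1) = 2·5 = 10.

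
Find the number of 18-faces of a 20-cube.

f_18(20-cube) = (20 choose 18) · 2^2 = 760.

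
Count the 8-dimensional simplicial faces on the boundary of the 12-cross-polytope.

f_8(12-orthoplex) = 2^9 · (12 choose 9) = 112640.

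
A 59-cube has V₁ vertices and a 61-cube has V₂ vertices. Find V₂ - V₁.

V₁ = 2^59 = 576460752303423488. V₂ = 2^61 = 2305843009213693952. V₂ - V₁ = 1729382256910270464.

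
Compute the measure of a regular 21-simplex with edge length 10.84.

Volume = 10.84^21 · √(22/2^21) / 21! ≈ 0.34488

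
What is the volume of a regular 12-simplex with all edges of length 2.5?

V_12 = √(13) · 2.5^12 / (12! · 2^(12/2)) ≈ 7.01027e-06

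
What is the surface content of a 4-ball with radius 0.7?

The surface area of an n-ball is 2π^(n/2) r^(n-1) / Γ(n/2). For n=4, r=0.7: 6.77055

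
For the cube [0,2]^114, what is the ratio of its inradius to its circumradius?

For an n-cube of any side s, the inradius is s/2 and the circumradius is s√n/2, so the ratio is 1/√114 ≈ 0.0936586.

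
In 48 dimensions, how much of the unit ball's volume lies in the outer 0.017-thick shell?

V(inner)/V(outer) = ((1-0.017)/1)^48 ≈ 0.4391, so the shell fraction is 0.560895.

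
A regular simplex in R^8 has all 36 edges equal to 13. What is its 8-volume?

Volume = 13^8 · √(9/2^8) / 8! ≈ 3793.39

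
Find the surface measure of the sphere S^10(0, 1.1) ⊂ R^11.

S = n·V_n(r)/r = 11·V_11(1.1)/1.1 (volume-to-surface relation), giving 53.7557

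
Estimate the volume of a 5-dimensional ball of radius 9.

The n-ball volume is π^(n/2)·r^n/Γ(n/2+1). With n=5, r=9: V = 157464·π^2/5 ≈ 310821.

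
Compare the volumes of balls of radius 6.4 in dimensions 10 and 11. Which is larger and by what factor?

V_10(6.4) ≈ 2.94014e+08, V_11(6.4) ≈ 1.39022e+09. The 11-ball is larger by a factor of 4.728.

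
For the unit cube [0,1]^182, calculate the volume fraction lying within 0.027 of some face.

1 - (1 - 2·0.027)^182 = 1 - 0.946^182 ≈ 0.999959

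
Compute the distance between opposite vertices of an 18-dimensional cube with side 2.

d = √(2² + 2² + ... + 2²) [18 terms] = √(18·2²) = 2√18 ≈ 8.48528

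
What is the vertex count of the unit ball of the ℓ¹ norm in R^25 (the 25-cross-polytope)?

The 25-dimensional cross-polytope has 2n = 2·25 = 50 vertices.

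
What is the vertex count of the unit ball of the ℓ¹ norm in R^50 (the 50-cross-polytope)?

The 50-dimensional cross-polytope has 2n = 2·50 = 100 vertices.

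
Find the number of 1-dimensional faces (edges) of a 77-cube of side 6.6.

Number of 1-faces = C(77,1)·2^(77-1) = 77·75557863725914323419136 = 5817955506895402903273472.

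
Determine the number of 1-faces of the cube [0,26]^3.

An n-cube has C(n,k)·2^(n-k) k-faces. Here C(3,1)·2^2 = 3·4 = 12.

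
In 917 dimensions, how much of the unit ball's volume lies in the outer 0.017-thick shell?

Shell fraction = 1 - (1-0.017)^917 ≈ 0.9999998516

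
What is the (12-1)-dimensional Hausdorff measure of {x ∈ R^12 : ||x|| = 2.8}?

S = n·V_n(r)/r = 12·V_12(2.8)/2.8 (volume-to-surface relation), giving 1.32888e+06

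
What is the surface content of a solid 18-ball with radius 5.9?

S_18(5.9) = 2·π^(18/2)·(5.9)^17 / Γ(18/2) ≈ 1.8808e+13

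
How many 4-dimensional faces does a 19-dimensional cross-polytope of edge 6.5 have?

Number of 4-faces = 2^(4+1) · C(19,4+1) = 32 · 11628 = 372096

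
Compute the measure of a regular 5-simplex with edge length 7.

V = (7^5 / 5!) · √((5+1) / 2^5) ≈ 60.647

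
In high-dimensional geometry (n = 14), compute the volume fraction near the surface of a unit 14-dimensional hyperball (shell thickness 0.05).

1 - (1-0.05)^14 ≈ 0.512325 ≈ 51.23%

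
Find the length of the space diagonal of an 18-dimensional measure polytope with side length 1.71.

||(1.71,1.71,...,1.71)|| = √(18)·1.71 ≈ 7.25492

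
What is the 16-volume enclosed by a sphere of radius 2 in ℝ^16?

The n-ball volume is π^(n/2)·r^n/Γ(n/2+1). With n=16, r=2: V = 512·π^8/315 ≈ 15422.6.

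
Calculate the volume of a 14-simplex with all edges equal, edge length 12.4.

V_14 = √(15) · 12.4^14 / (14! · 2^(14/2)) ≈ 705.23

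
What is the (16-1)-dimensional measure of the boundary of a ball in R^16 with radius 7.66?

S_16(7.66) = 2·π^(16/2)·(7.66)^15 / Γ(16/2) ≈ 6.90605e+13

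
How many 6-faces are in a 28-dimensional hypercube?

f_6(28-cube) = (28 choose 6) · 2^22 = 1580162088960.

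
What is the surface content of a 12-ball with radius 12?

S = n·V_n(r)/r = 12·V_12(12)/12 (volume-to-surface relation), giving 61917364224·π^6/5 ≈ 1.19053e+13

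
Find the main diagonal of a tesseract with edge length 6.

d = √(6² + 6² + ... + 6²) [4 terms] = √(4·6²) = 6√4 = 12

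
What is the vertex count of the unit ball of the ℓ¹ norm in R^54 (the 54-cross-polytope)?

The 54-dimensional cross-polytope has 2n = 2·54 = 108 vertices.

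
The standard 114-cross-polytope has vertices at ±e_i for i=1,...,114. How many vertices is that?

An n-cross-polytope has 2n vertices; here n = 114, giving 228.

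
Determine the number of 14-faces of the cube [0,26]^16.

Choose 14 of 16 axes to span the face (C(16,14) = 120 ways), then fix each of the remaining 2 coordinates at one of its two extreme values (2^2 = 4 ways): 120·4 = 480.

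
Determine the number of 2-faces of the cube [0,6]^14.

Choose 2 of 14 axes to span the face (C(14,2) = 91 ways), then fix each of the remaining 12 coordinates at one of its two extreme values (2^12 = 4096 ways): 91·4096 = 372736.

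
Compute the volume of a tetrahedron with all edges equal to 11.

Volume = (√2/12) · 11³ = 156.86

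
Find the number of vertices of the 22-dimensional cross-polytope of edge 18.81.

The 22-dimensional cross-polytope has 2n = 2·22 = 44 vertices.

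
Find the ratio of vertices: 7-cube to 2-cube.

The 7-cube has 2^7 = 128 vertices. The 2-cube has 2^2 = 4 vertices. Ratio: 128/4 = 32.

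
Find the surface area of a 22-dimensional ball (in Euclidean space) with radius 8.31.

S_22(8.31) = 2·π^(22/2)·(8.31)^21 / Γ(22/2) ≈ 3.32305e+18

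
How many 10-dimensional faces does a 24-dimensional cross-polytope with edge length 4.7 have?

Number of 10-faces = 2^(10+1) · C(24,10+1) = 2048 · 2496144 = 5112102912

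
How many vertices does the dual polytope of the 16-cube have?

The 16-dimensional cross-polytope has 2n = 2·16 = 32 vertices.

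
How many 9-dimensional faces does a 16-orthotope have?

f_9(16-cube) = (16 choose 9) · 2^7 = 1464320.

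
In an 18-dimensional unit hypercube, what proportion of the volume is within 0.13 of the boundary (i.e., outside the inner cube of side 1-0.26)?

Shell fraction = 1 - (1-0.26)^18 ≈ 0.995572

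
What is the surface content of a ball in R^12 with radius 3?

|∂B_12(3)| = 59049·π^6/20 ≈ 2.83845e+06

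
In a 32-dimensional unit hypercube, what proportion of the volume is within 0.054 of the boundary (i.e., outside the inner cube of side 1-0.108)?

The inner cube has side 1-2·0.054 = 0.892 and volume (0.892)^32 ≈ 0.0258, so the shell holds 0.974197 of the volume.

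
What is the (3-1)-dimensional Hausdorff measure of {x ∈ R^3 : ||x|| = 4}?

S = n·V_n(r)/r = 3·V_3(4)/4 (volume-to-surface relation), giving 4πr² = 4π·(4)² ≈ 201.062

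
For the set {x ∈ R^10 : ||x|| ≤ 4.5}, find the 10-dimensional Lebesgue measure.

V = 1162261467·π^5/40960 ≈ 8.68347e+06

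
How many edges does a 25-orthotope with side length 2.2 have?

The 25-cube has n·2^(n-1) = 25·2^24 = 25·16777216 = 419430400 edges.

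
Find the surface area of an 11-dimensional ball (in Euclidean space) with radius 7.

|∂B_11(7)| = 2582630848·π^5/135 ≈ 5.85434e+09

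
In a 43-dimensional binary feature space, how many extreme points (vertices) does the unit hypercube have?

Number of vertices = 2^43 = 8796093022208.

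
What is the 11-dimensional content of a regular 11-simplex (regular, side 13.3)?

For a regular n-simplex with edge a, V = (a^n / n!)·√((n+1)/2^n). With a=13.3, n=11: V ≈ 4417.11.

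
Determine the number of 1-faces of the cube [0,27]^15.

An n-cube has C(n,k)·2^(n-k) k-faces. Here C(15,1)·2^14 = 15·16384 = 245760.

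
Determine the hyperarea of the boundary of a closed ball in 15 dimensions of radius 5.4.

S_15(5.4) = 2·π^(15/2)·(5.4)^14 / Γ(15/2) ≈ 1.02573e+11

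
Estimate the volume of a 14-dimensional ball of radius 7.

V_14(7) = π^(14/2) · (7)^14 / Γ(14/2 + 1) = 96889010407·π^7/720 ≈ 4.06435e+11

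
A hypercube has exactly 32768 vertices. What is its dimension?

n = log_2(32768) = 15.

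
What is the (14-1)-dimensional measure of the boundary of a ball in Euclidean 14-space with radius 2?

The surface area of an n-ball is 2π^(n/2) r^(n-1) / Γ(n/2). For n=14, r=2: 1024·π^7/45 ≈ 68728.5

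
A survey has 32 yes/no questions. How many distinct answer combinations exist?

An n-cube has 2^n vertices; for n = 32 that is 2^32 = 4294967296.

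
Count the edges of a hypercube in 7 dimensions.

The 7-cube has n·2^(n-1) = 7·2^6 = 7·64 = 448 edges.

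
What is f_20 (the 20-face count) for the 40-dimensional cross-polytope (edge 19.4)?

f_20(40-orthoplex) = 2^21 · (40 choose 21) = 275319165340876800.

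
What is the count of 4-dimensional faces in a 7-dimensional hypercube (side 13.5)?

Choose 4 of 7 axes to span the face (C(7,4) = 35 ways), then fix each of the remaining 3 coordinates at one of its two extreme values (2^3 = 8 ways): 35·8 = 280.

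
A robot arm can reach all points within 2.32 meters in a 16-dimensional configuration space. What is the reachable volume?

V_16(2.32) = π^(16/2) · (2.32)^16 / Γ(16/2 + 1) ≈ 165762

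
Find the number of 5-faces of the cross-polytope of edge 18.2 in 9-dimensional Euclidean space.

f_5(9-orthoplex) = 2^6 · (9 choose 6) = 5376.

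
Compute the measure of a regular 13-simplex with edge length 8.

For a regular n-simplex with edge a, V = (a^n / n!)·√((n+1)/2^n). With a=8, n=13: V ≈ 3.64971.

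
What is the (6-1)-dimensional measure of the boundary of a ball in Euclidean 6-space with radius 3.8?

The surface area of an n-ball is 2π^(n/2) r^(n-1) / Γ(n/2). For n=6, r=3.8: 24567.9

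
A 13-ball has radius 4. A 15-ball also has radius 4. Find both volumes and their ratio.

V_13(4) ≈ 6.11113e+07. V_15(4) ≈ 4.09572e+08. Ratio V_13/V_15 ≈ 0.1492.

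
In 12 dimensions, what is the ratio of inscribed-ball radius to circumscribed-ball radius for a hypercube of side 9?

r_in = 9/2 (half the side); r_out = 9√12/2 (half the diagonal). Ratio = 1/√12 ≈ 0.288675.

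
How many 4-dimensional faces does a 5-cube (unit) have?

An n-cube has C(n,k)·2^(n-k) k-faces. Here C(5,4)·2^1 = 5·2 = 10.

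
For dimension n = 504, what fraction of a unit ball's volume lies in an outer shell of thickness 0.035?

1 - (1-0.035)^504 ≈ 0.9999999841 ≈ 99.999998%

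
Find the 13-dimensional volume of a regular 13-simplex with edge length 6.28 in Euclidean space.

Volume = 6.28^13 · √(14/2^13) / 13! ≈ 0.156879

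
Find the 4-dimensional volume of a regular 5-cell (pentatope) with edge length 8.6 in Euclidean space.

For a regular n-simplex with edge a, V = (a^n / n!)·√((n+1)/2^n). With a=8.6, n=4: V ≈ 127.411.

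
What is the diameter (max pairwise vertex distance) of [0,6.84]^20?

d = √(6.84² + 6.84² + ... + 6.84²) [20 terms] = √(20·6.84²) = 6.84√20 ≈ 30.5894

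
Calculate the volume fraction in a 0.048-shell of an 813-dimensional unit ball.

Shell fraction = 1 - (1-0.048)^813 ≈ 1 - 4.284e-18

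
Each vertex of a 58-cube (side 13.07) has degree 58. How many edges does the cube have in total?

Each of the 2^58 = 288230376151711744 vertices has degree 58; total edges = 58·2^58/2 = 8358680908399640576.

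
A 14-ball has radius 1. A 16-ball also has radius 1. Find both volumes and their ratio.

V_14(1) ≈ 0.599265. V_16(1) ≈ 0.235331. Ratio V_14/V_16 ≈ 2.546.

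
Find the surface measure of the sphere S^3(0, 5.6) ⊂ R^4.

S = n·V_n(r)/r = 4·V_4(5.6)/5.6 (volume-to-surface relation), giving 3466.52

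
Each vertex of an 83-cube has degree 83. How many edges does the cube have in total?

An n-cube has n·2^(n-1) edges. With n = 83: 83·4835703278458516698824704 = 401363372112056886002450432.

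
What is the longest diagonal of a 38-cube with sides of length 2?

Diagonal = √38 · 2 ≈ 12.3288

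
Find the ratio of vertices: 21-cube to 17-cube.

The 21-cube has 2^21 = 2097152 vertices. The 17-cube has 2^17 = 131072 vertices. Ratio: 2097152/131072 = 16.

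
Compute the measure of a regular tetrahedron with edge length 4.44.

Volume = (√2/12) · 4.44³ = 10.3153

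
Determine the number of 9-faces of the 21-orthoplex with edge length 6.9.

Each 9-face is the convex hull of 10 vertices, one chosen as ±e_i from each of 10 distinct axes: 2^10·C(21,10) = 361181184.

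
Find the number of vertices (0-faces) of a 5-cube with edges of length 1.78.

Choose 0 of 5 axes to span the face (C(5,0) = 1 way), then fix each of the remaining 5 coordinates at one of its two extreme values (2^5 = 32 ways): 1·32 = 32.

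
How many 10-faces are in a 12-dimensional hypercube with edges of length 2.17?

f_10(12-cube) = (12 choose 10) · 2^2 = 264.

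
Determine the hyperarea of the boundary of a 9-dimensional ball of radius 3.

|∂B_9(3)| = 69984·π^4/35 ≈ 194774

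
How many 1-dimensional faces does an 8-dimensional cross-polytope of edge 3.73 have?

Number of 1-faces = 2^(1+1) · C(8,1+1) = 4 · 28 = 112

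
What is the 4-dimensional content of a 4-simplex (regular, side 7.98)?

V = (7.98^4 / 4!) · √((4+1) / 2^4) ≈ 94.4551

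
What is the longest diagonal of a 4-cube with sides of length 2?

The space diagonal of an n-cube of side s is s√n. Here 2·√4 = 4.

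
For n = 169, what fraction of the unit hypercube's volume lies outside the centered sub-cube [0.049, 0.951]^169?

1 - (1 - 2·0.049)^169 = 1 - 0.902^169 ≈ 0.9999999731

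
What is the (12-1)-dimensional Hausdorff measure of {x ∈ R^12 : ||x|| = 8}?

S = n·V_n(r)/r = 12·V_12(8)/8 (volume-to-surface relation), giving 2147483648·π^6/15 ≈ 1.37638e+11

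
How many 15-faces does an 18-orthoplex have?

f_15(18-orthoplex) = 2^16 · (18 choose 16) = 10027008.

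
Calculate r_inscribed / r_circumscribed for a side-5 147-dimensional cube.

r_in = 5/2 (half the side); r_out = 5√147/2 (half the diagonal). Ratio = 1/√147 ≈ 0.0824786.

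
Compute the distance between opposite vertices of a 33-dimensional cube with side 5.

d = √(5² + 5² + ... + 5²) [33 terms] = √(33·5²) = 5√33 ≈ 28.7228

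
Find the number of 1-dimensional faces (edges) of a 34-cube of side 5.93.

Each of the 2^34 = 17179869184 vertices has degree 34; total edges = 34·2^34/2 = 292057776128.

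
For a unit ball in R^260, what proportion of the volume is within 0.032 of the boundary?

1 - (1-0.032)^260 ≈ 0.999787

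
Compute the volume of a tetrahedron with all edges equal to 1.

Volume = (√2/12) · 1³ = 0.117851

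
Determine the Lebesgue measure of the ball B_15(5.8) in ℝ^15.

The n-ball volume is π^(n/2)·r^n/Γ(n/2+1). With n=15, r=5.8: V ≈ 1.07857e+11.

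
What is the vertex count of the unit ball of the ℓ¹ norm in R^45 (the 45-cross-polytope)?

The 45-dimensional cross-polytope has 2n = 2·45 = 90 vertices.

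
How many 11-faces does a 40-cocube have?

Number of 11-faces = 2^(11+1) · C(40,11+1) = 4096 · 5586853480 = 22883751854080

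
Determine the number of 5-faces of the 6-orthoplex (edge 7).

Number of 5-faces = 2^(5+1) · C(6,5+1) = 64 · 1 = 64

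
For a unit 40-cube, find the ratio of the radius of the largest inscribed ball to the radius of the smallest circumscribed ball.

Ratio = (s/2)/(s√40/2) = 40^(-1/2) ≈ 0.158114.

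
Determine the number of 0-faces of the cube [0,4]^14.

f_0(14-cube) = (14 choose 0) · 2^14 = 16384.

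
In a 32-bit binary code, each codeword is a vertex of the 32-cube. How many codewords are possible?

Each vertex is a binary string of length 32, so there are 2^32 = 4294967296.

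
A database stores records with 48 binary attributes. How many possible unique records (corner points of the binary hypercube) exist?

An n-cube has 2^n vertices; for n = 48 that is 2^48 = 281474976710656.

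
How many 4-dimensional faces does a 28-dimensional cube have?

Choose 4 of 28 axes to span the face (C(28,4) = 20475 ways), then fix each of the remaining 24 coordinates at one of its two extreme values (2^24 = 16777216 ways): 20475·16777216 = 343513497600.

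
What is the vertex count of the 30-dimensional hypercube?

An n-cube has 2^n vertices; for n = 30 that is 2^30 = 1073741824.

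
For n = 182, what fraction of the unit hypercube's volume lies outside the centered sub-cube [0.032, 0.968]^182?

The inner cube has side 1-2·0.032 = 0.936 and volume (0.936)^182 ≈ 5.918e-06, so the shell holds 0.999994 of the volume.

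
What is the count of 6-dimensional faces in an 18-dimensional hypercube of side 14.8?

Choose 6 of 18 axes to span the face (C(18,6) = 18564 ways), then fix each of the remaining 12 coordinates at one of its two extreme values (2^12 = 4096 ways): 18564·4096 = 76038144.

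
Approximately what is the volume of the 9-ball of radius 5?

V_9(5) = π^(9/2) · (5)^9 / Γ(9/2 + 1) = 12500000·π^4/189 ≈ 6.4424e+06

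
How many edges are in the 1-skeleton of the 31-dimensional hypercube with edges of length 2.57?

The 31-cube has n·2^(n-1) = 31·2^30 = 31·1073741824 = 33285996544 edges.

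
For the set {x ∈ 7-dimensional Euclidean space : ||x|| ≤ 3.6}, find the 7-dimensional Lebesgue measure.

The n-ball volume is π^(n/2)·r^n/Γ(n/2+1). With n=7, r=3.6: V ≈ 37025.2.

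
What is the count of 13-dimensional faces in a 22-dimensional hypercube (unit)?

Choose 13 of 22 axes to span the face (C(22,13) = 497420 ways), then fix each of the remaining 9 coordinates at one of its two extreme values (2^9 = 512 ways): 497420·512 = 254679040.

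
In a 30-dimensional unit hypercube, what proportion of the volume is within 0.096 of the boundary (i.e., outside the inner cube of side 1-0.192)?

Shell fraction = 1 - (1-0.192)^30 ≈ 0.998331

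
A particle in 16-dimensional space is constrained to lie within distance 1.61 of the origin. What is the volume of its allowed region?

Volume = π^{16/2}·(1.61)^16/Γ(9) ≈ 479.615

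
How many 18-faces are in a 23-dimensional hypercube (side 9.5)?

Choose 18 of 23 axes to span the face (C(23,18) = 33649 ways), then fix each of the remaining 5 coordinates at one of its two extreme values (2^5 = 32 ways): 33649·32 = 1076768.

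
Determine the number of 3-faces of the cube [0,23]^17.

Number of 3-faces = C(17,3) · 2^(17-3) = 680 · 16384 = 11141120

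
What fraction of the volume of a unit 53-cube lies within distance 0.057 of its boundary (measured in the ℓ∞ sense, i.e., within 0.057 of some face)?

The inner cube has side 1-2·0.057 = 0.886 and volume (0.886)^53 ≈ 0.001637, so the shell holds 0.998363 of the volume.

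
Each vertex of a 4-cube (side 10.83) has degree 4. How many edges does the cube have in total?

Number of 1-faces = C(4,1)·2^(4-1) = 4·8 = 32.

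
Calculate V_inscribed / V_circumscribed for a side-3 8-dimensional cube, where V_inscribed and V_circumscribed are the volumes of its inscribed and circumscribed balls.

Volume scales as r^n, and r_in/r_out = 1/√8, giving (1/√8)^8 ≈ 0.000244141.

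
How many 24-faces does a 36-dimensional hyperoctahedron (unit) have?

An n-cross-polytope has 2^(k+1)·C(n,k+1) k-faces. Here 2^25·C(36,25) = 33554432·600805296 = 20159680449871872.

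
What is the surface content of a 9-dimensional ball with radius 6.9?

|∂B_9(6.9)| ≈ 1.52529e+08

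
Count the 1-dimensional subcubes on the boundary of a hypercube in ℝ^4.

Choose 1 of 4 axes to span the face (C(4,1) = 4 ways), then fix each of the remaining 3 coordinates at one of its two extreme values (2^3 = 8 ways): 4·8 = 32.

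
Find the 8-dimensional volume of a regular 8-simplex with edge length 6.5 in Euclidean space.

For a regular n-simplex with edge a, V = (a^n / n!)·√((n+1)/2^n). With a=6.5, n=8: V ≈ 14.8179.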